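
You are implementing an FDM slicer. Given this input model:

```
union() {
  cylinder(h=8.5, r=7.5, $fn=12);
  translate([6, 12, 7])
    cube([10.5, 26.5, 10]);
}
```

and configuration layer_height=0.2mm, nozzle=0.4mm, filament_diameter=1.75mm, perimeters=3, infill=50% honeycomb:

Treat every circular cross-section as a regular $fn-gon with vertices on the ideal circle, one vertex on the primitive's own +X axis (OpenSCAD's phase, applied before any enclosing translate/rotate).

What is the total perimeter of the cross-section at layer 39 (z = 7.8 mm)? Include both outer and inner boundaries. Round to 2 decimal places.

120.59 mm

At z = 7.8 mm: the r=7.5 cylinder gives a regular 12-gon of circumradius 7.5 (constant along its height) (perimeter = 2·12·7.500·sin(180°/12) = 46.59 mm); the 10.5×26.5 cube at (6, 12) contributes its full rectangle (perimeter 74.00 mm); Combining (union): the 2 present regions are separate (no shared area or edge), so areas and boundary lengths simply add and each stays a separate island — boundary = 120.59 mm. Overall, the cross-section has 2 separate islands. Total boundary length (outer) = 120.59 mm.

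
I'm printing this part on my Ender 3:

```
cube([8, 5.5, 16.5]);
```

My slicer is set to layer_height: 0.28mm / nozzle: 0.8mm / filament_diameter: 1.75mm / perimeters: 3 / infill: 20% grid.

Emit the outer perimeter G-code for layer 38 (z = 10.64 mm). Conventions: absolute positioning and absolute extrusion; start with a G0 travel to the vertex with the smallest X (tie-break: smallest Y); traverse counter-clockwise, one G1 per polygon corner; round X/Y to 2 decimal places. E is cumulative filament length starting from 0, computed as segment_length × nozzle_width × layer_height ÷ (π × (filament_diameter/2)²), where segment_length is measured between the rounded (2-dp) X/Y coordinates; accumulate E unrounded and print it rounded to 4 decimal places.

G0 X0.00 Y0.00 Z10.64
G1 X8.00 Y0.00 E0.7450
G1 X8.00 Y5.50 E1.2572
G1 X0.00 Y5.50 E2.0023
G1 X0.00 Y0.00 E2.5145

At z = 10.64 mm: the cube is present — its section is the full 8×5.5 rectangle. The outline is a single polygon with 4 vertices. Extrusion per mm of travel: 0.8 × 0.28 / (π × 0.875²) = 0.093128. Accumulating E over each segment gives final E = 2.5145.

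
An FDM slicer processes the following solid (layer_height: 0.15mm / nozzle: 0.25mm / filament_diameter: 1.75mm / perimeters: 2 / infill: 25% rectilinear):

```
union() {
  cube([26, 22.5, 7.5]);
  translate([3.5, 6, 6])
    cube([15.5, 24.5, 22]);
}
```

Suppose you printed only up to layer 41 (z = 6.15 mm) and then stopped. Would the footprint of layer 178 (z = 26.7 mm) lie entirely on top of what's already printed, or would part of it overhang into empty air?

entirely on top

Compare the two slices. At z = 6.15: the cube is present — its section is the full 26×22.5 rectangle (area 585.00 mm²); the 15.5×24.5 cube at (3.5, 6) contributes its full rectangle (area 379.75 mm²); Merging all regions: the regions partially overlap — summed areas 964.75 mm² minus the doubly-counted overlap 255.75 mm² gives 709.00 mm² — area = 709.00 mm². At z = 26.7: the cube does not reach this height (z outside [0, 7.5]); the cube at (3.5, 6) (footprint 15.5×24.5) is included at this height (area 379.75 mm²); Taking the union: only the 15.5×24.5 cube at (3.5, 6) is present, so the union is just that shape — area = 379.75 mm². Checking containment: the cross-section at z = 26.7 is a subset of the cross-section at z = 6.15.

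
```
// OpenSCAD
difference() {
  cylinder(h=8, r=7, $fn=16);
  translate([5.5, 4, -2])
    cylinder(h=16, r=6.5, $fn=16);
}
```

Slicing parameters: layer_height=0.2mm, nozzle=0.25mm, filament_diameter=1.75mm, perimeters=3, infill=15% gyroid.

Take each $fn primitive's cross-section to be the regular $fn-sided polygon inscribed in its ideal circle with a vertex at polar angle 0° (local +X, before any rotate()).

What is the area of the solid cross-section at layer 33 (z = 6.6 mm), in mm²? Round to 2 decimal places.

97.11 mm²

At z = 6.6 mm: the r=7 cylinder contributes a regular 16-gon of circumradius 7 (area = (16/2)·7.000²·sin(360°/16) = 150.01 mm²); the cylinder at (5.5, 4): section is a regular 16-gon, circumradius r=6.5 (area = (16/2)·6.500²·sin(360°/16) = 129.35 mm²); Subtracting the remaining from the first: starting from the r=7 cylinder (150.01 mm²), the r=6.5 cylinder at (5.5, 4) partially overlaps it — only the 52.90 mm² overlap (of its 129.35 mm²) is removed, clipping the outline — area = 97.11 mm². Overall, the cross-section is a single solid region. Net area = 97.11 mm².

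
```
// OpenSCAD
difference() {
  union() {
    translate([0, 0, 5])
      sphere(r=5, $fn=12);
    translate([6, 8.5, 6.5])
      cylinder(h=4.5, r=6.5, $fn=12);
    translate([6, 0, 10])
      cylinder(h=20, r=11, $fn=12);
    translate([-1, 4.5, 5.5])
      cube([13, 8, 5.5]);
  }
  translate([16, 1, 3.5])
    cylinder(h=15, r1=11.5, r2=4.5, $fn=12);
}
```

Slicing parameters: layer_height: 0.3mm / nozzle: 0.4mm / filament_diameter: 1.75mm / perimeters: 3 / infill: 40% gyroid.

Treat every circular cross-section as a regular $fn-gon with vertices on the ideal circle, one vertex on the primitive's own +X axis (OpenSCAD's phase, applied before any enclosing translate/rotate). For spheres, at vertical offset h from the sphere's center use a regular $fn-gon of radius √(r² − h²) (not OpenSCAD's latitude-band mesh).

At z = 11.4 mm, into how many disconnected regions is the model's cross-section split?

At z = 11.4 mm: the sphere does not reach this height (|z−center|=6.400 > r=5); the cylinder at (6, 8.5) is absent (z outside [6.5, 11]); the r=11 cylinder at (6, 0) contributes a regular 12-gon of circumradius 11; the cube at (-1, 4.5) is not intersected at this z (z outside [5.5, 11]); Combining (union): only the r=11 cylinder at (6, 0) is present, so the union is just that shape — 1 connected region; the cone at (16, 1) (r1=11.5→r2=4.5) has section circumradius 7.813 here — a regular 12-gon; Subtracting the remaining from the first: starting from that combined region, the cone at (16, 1) partially overlaps it — only the 87.78 mm² overlap (of its 183.14 mm²) is removed, clipping the outline — 1 connected region. The result has 1 disconnected region.

1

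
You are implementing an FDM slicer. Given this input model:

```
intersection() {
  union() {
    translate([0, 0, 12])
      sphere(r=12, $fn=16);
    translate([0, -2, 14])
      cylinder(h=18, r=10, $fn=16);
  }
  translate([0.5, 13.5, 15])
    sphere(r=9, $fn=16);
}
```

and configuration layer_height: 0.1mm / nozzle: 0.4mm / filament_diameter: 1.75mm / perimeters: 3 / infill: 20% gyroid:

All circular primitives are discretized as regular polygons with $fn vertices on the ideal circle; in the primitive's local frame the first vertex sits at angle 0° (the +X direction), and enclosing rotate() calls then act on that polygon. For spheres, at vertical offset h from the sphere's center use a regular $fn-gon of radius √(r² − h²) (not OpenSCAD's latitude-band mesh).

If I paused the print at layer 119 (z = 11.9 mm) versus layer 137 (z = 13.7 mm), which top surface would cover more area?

layer 137 (z = 13.7 mm)

Layer 119 (z = 11.9): the r=12 sphere slices to a regular 16-gon of circumradius 12.000 (√(r²−h²) with h=0.1 from center) (area = (16/2)·12.000²·sin(360°/16) = 440.82 mm²); the cylinder at (0, -2) does not reach this height (z outside [14, 32]); Merging all regions: only the r=12 sphere is present, so the union is just that shape — area = 440.82 mm²; the r=9 sphere at (0.5, 13.5) slices to a regular 16-gon of circumradius 8.449 (√(r²−h²) with h=3.1 from center) (area = (16/2)·8.449²·sin(360°/16) = 218.56 mm²); After intersecting: the r=9 sphere at (0.5, 13.5) partially overlaps that combined region; clipping to the common part keeps 67.51 mm² — area = 67.51 mm². So its area = 67.51 mm². Layer 137 (z = 13.7): the r=12 sphere slices to a regular 16-gon of circumradius 11.879 (√(r²−h²) with h=1.7 from center) (area = (16/2)·11.879²·sin(360°/16) = 432.00 mm²); the cylinder at (0, -2) is not intersected at this z (z outside [14, 32]); Taking the union: only the r=12 sphere is present, so the union is just that shape — area = 432.00 mm²; the r=9 sphere at (0.5, 13.5) slices to a regular 16-gon of circumradius 8.906 (√(r²−h²) with h=1.3 from center) (area = (16/2)·8.906²·sin(360°/16) = 242.80 mm²); Taking the intersection: the r=9 sphere at (0.5, 13.5) partially overlaps that combined region; clipping to the common part keeps 73.62 mm² — area = 73.62 mm². So its area = 73.62 mm². Layer 137 is larger (73.62 vs 67.51 mm²).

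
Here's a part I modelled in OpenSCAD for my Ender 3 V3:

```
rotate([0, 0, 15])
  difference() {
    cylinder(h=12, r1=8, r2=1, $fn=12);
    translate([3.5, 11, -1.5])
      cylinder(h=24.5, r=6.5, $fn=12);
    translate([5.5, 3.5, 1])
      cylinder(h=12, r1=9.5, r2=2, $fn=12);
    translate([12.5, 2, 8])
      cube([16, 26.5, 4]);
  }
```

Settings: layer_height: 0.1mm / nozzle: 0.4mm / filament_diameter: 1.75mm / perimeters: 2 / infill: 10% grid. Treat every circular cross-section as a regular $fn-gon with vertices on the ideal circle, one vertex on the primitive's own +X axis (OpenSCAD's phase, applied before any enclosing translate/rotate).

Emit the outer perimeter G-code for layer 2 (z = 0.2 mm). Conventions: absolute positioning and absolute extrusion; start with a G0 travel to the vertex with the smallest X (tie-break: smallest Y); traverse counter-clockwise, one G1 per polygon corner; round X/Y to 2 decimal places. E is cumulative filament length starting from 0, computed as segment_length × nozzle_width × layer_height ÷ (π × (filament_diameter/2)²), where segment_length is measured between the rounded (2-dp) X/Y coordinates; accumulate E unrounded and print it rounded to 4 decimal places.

At z = 0.2 mm: the cone (r1=8→r2=1) has section circumradius 7.883 here — a regular 12-gon; the cylinder at (3.5, 11): section is a regular 12-gon, circumradius r=6.5; the cone at (5.5, 3.5) does not reach this height (z outside [1, 13]); the cube at (12.5, 2) does not reach this height (z outside [8, 12]); After the difference (first − rest): starting from the cone, the r=6.5 cylinder at (3.5, 11) partially overlaps it — only the 13.51 mm² overlap (of its 126.75 mm²) is removed, clipping the outline — 1 connected region; (rotated 15° about Z; rotation is an isometry so areas/perimeters/island counts are preserved). The outline is a single polygon with 14 vertices. Extrusion per mm of travel: 0.4 × 0.1 / (π × 0.875²) = 0.016630. Accumulating E over each segment gives final E = 0.8157.

G0 X-7.61 Y-2.04 Z0.20
G1 X-5.57 Y-5.57 E0.0678
G1 X-2.04 Y-7.61 E0.1356
G1 X2.04 Y-7.61 E0.2035
G1 X5.57 Y-5.57 E0.2713
G1 X7.61 Y-2.04 E0.3391
G1 X7.61 Y2.04 E0.4069
G1 X5.57 Y5.57 E0.4747
G1 X4.17 Y6.38 E0.5016
G1 X2.22 Y5.25 E0.5391
G1 X-1.15 Y5.25 E0.5951
G1 X-3.64 Y6.69 E0.6430
G1 X-5.57 Y5.57 E0.6801
G1 X-7.61 Y2.04 E0.7479
G1 X-7.61 Y-2.04 E0.8157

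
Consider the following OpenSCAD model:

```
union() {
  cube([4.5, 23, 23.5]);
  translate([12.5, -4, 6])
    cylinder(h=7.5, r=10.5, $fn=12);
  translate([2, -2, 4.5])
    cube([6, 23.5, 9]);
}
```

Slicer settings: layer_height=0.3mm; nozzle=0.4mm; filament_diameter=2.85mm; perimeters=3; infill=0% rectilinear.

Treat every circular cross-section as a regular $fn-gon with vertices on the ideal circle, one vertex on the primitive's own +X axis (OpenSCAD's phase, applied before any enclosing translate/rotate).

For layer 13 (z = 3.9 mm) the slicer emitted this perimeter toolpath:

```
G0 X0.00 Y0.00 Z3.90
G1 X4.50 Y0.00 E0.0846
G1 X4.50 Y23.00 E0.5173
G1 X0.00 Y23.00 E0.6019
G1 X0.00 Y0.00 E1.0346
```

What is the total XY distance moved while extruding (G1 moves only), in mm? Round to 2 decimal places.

Sum the Euclidean lengths of each G1 segment: total = 55.00 mm.

55.00 mm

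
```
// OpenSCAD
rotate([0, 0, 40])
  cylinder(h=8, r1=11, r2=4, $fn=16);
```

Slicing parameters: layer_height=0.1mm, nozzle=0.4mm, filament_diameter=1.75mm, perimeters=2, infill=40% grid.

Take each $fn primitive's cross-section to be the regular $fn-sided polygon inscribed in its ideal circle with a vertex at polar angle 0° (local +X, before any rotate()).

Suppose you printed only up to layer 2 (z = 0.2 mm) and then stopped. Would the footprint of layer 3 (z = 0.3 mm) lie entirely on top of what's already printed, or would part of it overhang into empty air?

entirely on top

Compare the two slices. At z = 0.2: the cone contributes a regular 16-gon of circumradius 10.825 (interpolated between r1=11 and r2=4 at t=0.025) (area = (16/2)·10.825²·sin(360°/16) = 358.74 mm²); (rotated 40° about Z; rotation is an isometry so areas/perimeters/island counts are preserved). At z = 0.3: the cone (r1=11→r2=4) has section circumradius 10.738 here — a regular 16-gon (area = (16/2)·10.738²·sin(360°/16) = 352.97 mm²); (rotated 40° about Z; rotation is an isometry so areas/perimeters/island counts are preserved). Checking containment: the cross-section at z = 0.3 is a subset of the cross-section at z = 0.2.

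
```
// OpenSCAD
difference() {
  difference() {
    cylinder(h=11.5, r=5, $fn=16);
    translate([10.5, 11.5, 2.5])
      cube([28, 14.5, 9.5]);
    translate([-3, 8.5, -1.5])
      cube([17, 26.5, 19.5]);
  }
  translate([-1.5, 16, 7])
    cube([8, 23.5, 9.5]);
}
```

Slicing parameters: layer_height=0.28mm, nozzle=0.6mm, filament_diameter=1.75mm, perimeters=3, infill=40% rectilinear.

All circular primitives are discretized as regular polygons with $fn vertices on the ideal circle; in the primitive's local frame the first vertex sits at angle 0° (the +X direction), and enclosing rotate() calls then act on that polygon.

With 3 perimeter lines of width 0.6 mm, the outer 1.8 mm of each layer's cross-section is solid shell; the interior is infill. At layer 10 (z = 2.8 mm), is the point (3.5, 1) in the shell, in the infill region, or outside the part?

shell

At z = 2.8 mm: the cylinder: section is a regular 16-gon, circumradius r=5; the 28×14.5 cube at (10.5, 11.5) contributes its full rectangle; the 17×26.5 cube at (-3, 8.5) contributes its full rectangle; Subtracting the remaining from the first: starting from the r=5 cylinder, the 28×14.5 cube at (10.5, 11.5) misses the remaining region (no effect); the 17×26.5 cube at (-3, 8.5) misses the remaining region (no effect) — 1 connected region; the cube at (-1.5, 16) does not reach this height (z outside [7, 16.5]); Subtracting the remaining from the first: none of the subtracted shapes is present at this height, so that combined region is unchanged — 1 connected region. Overall, the cross-section is a single solid region. The nearest boundary edge runs (4.62, 1.91)→(5.00, 0.00); distance from the point to it = 1.28 mm. The point is inside the cross-section, 1.28 mm from the nearest boundary — within the 1.8 mm shell band (3 × 0.6).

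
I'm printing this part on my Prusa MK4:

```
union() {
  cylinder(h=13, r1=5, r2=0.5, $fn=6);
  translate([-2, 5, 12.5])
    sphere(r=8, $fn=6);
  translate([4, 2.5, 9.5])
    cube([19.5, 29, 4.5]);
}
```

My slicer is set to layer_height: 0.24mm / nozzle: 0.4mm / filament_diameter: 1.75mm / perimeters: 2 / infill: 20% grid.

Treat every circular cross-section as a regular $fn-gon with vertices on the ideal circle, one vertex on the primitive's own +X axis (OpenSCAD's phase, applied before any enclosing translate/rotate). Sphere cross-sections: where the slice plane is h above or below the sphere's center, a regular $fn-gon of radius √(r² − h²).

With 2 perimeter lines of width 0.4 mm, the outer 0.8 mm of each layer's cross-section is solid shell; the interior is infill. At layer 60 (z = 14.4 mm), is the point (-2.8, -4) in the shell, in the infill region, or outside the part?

outside

At z = 14.4 mm: the cone does not reach this height (z outside [0, 13]); the r=8 sphere at (-2, 5) contributes a regular 6-gon of circumradius √(8²−1.9²) = 7.771; the cube at (4, 2.5) is not intersected at this z (z outside [9.5, 14]); Merging all regions: only the r=8 sphere at (-2, 5) is present, so the union is just that shape — 1 connected region. Overall, the cross-section is a single solid region. The nearest boundary edge runs (-5.89, -1.73)→(1.89, -1.73); distance from the point to it = 2.27 mm. The point is not inside any of the regions above, so it lies outside the cross-section (2.27 mm from the nearest boundary).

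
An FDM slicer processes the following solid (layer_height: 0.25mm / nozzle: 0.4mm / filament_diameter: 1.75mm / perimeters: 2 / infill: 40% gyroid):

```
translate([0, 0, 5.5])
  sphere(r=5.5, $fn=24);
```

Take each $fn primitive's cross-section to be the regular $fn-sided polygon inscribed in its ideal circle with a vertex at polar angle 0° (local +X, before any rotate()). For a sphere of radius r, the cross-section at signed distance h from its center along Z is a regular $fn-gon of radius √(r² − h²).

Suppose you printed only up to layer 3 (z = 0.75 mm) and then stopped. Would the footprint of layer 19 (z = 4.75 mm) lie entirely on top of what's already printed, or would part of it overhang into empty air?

Compare the two slices. At z = 0.75: the r=5.5 sphere slices to a regular 24-gon of circumradius 2.773 (√(r²−h²) with h=4.75 from center) (area = (24/2)·2.773²·sin(360°/24) = 23.88 mm²). At z = 4.75: the r=5.5 sphere slices to a regular 24-gon of circumradius 5.449 (√(r²−h²) with h=0.75 from center) (area = (24/2)·5.449²·sin(360°/24) = 92.20 mm²). Checking containment: at z = 4.75 the cross-section extends beyond the z = 0.75 cross-section by about 68.33 mm².

part overhangs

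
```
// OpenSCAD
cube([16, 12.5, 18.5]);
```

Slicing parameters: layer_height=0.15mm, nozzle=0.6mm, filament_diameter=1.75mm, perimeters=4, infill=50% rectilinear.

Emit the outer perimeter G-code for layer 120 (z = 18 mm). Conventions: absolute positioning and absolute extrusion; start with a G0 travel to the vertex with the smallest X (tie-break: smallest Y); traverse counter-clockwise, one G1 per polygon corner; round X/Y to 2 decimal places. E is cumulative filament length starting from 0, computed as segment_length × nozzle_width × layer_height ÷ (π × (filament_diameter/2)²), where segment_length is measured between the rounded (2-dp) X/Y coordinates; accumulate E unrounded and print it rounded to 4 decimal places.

At z = 18 mm: the cube is present — its section is the full 16×12.5 rectangle. The outline is a single polygon with 4 vertices. Extrusion per mm of travel: 0.6 × 0.15 / (π × 0.875²) = 0.037418. Accumulating E over each segment gives final E = 2.1328.

G0 X0.00 Y0.00 Z18.00
G1 X16.00 Y0.00 E0.5987
G1 X16.00 Y12.50 E1.0664
G1 X0.00 Y12.50 E1.6651
G1 X0.00 Y0.00 E2.1328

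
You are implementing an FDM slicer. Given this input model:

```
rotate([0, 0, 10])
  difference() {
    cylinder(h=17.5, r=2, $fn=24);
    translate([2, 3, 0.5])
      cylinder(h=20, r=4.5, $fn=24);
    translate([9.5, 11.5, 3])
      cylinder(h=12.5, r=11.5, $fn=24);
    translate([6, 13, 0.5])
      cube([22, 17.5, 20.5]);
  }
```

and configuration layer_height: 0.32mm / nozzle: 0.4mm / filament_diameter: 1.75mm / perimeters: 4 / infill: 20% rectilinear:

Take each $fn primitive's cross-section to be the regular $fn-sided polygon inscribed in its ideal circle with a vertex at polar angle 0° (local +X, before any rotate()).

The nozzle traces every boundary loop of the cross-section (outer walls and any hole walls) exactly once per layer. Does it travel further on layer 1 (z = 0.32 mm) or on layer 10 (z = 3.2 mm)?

layer 1 (z = 0.32 mm)

Layer 1 (z = 0.32): the r=2 cylinder contributes a regular 24-gon of circumradius 2 (perimeter = 2·24·2.000·sin(180°/24) = 12.53 mm); the cylinder at (2, 3) is not intersected at this z (z outside [0.5, 20.5]); the cylinder at (9.5, 11.5) is absent (z outside [3, 15.5]); the cube at (6, 13) does not reach this height (z outside [0.5, 21]); After the difference (first − rest): none of the subtracted shapes is present at this height, so the r=2 cylinder is unchanged — boundary = 12.53 mm; (whole slice rotated 10° about Z — lengths, areas and connectivity unchanged). So its perimeter = 12.53 mm. Layer 10 (z = 3.2): the r=2 cylinder gives a regular 24-gon of circumradius 2 (constant along its height) (perimeter = 2·24·2.000·sin(180°/24) = 12.53 mm); the r=4.5 cylinder at (2, 3) contributes a regular 24-gon of circumradius 4.5 (perimeter = 2·24·4.500·sin(180°/24) = 28.19 mm); the r=11.5 cylinder at (9.5, 11.5) contributes a regular 24-gon of circumradius 11.5 (perimeter = 2·24·11.500·sin(180°/24) = 72.05 mm); the 22×17.5 cube at (6, 13) contributes its full rectangle (perimeter 79.00 mm); After the difference (first − rest): starting from the r=2 cylinder, the r=4.5 cylinder at (2, 3) partially overlaps it — only the 9.05 mm² overlap (of its 62.89 mm²) is removed, clipping the outline; the r=11.5 cylinder at (9.5, 11.5) misses the remaining region (no effect); the 22×17.5 cube at (6, 13) misses the remaining region (no effect) — boundary = 9.44 mm; (rotated 10° about Z; rotation is an isometry so areas/perimeters/island counts are preserved). So its perimeter = 9.44 mm. Layer 1 is larger (12.53 vs 9.44 mm).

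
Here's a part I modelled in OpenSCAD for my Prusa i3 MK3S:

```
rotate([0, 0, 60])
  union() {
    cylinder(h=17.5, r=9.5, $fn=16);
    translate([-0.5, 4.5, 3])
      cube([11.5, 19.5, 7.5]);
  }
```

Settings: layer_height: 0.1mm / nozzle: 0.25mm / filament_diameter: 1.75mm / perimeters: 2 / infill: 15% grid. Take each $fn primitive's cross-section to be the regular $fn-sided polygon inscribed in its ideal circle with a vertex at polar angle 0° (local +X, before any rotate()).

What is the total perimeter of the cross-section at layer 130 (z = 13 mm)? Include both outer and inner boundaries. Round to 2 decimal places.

59.31 mm

At z = 13 mm: the r=9.5 cylinder contributes a regular 16-gon of circumradius 9.5 (perimeter = 2·16·9.500·sin(180°/16) = 59.31 mm); the cube at (-0.5, 4.5) does not reach this height (z outside [3, 10.5]); Merging all regions: only the r=9.5 cylinder is present, so the union is just that shape — boundary = 59.31 mm; (rotated 60° about Z; rotation is an isometry so areas/perimeters/island counts are preserved). Overall, the cross-section is a single solid region. Total boundary length (outer) = 59.31 mm.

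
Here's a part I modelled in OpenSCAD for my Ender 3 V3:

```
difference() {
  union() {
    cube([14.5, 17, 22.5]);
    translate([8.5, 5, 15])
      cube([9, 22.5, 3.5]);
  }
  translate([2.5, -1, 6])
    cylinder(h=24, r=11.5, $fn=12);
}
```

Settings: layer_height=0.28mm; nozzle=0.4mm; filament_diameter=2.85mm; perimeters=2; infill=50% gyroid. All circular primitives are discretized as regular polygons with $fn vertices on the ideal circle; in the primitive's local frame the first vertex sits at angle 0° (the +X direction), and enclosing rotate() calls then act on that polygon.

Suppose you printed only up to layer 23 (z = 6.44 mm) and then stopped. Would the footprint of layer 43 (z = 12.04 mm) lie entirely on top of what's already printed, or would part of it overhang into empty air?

Compare the two slices. At z = 6.44: the cube (footprint 14.5×17) is included at this height (area 246.50 mm²); the cube at (8.5, 5) does not reach this height (z outside [15, 18.5]); Taking the union: only the 14.5×17 cube is present, so the union is just that shape — area = 246.50 mm²; the cylinder at (2.5, -1): section is a regular 12-gon, circumradius r=11.5 (area = (12/2)·11.500²·sin(360°/12) = 396.75 mm²); After the difference (first − rest): starting from the result so far (246.50 mm²), the r=11.5 cylinder at (2.5, -1) partially overlaps it — only the 113.23 mm² overlap (of its 396.75 mm²) is removed, clipping the outline — area = 133.27 mm². At z = 12.04: the cube (footprint 14.5×17) is included at this height (area 246.50 mm²); the cube at (8.5, 5) is absent (z outside [15, 18.5]); Taking the union: only the 14.5×17 cube is present, so the union is just that shape — area = 246.50 mm²; the cylinder at (2.5, -1): section is a regular 12-gon, circumradius r=11.5 (area = (12/2)·11.500²·sin(360°/12) = 396.75 mm²); After the difference (first − rest): starting from that combined region (246.50 mm²), the r=11.5 cylinder at (2.5, -1) partially overlaps it — only the 113.23 mm² overlap (of its 396.75 mm²) is removed, clipping the outline — area = 133.27 mm². Checking containment: the cross-section at z = 12.04 is a subset of the cross-section at z = 6.44.

entirely on top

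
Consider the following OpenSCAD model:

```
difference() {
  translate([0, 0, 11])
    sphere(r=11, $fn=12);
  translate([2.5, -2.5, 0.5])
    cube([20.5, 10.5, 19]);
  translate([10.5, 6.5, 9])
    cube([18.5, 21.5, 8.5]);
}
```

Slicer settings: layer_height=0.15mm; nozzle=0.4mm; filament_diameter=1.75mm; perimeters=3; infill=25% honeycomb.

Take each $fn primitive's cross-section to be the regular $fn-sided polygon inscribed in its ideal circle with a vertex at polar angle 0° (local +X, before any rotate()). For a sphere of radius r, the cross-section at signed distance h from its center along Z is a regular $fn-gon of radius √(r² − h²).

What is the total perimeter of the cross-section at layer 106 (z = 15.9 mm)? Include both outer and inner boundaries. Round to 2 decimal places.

69.27 mm

At z = 15.9 mm: the r=11 sphere slices to a regular 12-gon of circumradius 9.848 (√(r²−h²) with h=4.9 from center) (perimeter = 2·12·9.848·sin(180°/12) = 61.17 mm); the 20.5×10.5 cube at (2.5, -2.5) contributes its full rectangle (perimeter 62.00 mm); the cube at (10.5, 6.5) is present — its section is the full 18.5×21.5 rectangle (perimeter 80.00 mm); Subtracting the remaining from the first: starting from the r=11 sphere, the 20.5×10.5 cube at (2.5, -2.5) partially overlaps it — only the 64.28 mm² overlap (of its 215.25 mm²) is removed, clipping the outline; the 18.5×21.5 cube at (10.5, 6.5) misses the remaining region (no effect) — boundary = 69.27 mm. Overall, the cross-section is a single solid region. Total boundary length (outer) = 69.27 mm.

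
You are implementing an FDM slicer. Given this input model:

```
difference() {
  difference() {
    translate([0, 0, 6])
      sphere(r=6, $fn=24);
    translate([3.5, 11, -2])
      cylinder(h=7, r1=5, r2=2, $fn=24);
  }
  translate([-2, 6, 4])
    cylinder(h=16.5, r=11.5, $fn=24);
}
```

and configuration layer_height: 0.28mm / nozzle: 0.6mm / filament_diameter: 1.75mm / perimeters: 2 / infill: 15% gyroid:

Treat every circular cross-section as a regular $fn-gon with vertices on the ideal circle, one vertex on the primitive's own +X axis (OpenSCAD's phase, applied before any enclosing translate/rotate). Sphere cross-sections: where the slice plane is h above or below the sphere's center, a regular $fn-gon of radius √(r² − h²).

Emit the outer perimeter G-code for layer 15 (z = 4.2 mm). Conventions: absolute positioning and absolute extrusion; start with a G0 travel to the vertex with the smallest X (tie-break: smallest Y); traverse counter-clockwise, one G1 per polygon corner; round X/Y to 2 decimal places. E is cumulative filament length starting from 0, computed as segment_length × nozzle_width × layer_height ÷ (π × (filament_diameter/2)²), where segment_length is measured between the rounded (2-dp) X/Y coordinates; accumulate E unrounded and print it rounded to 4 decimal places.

At z = 4.2 mm: the r=6 sphere slices to a regular 24-gon of circumradius 5.724 (√(r²−h²) with h=1.8 from center); the cone at (3.5, 11) (r1=5→r2=2) has section circumradius 2.343 here — a regular 24-gon; After the difference (first − rest): starting from the r=6 sphere, the cone at (3.5, 11) misses the remaining region (no effect) — 1 connected region; the r=11.5 cylinder at (-2, 6) gives a regular 24-gon of circumradius 11.5 (constant along its height); After the difference (first − rest): starting from that combined region, the r=11.5 cylinder at (-2, 6) partially overlaps it — only the 99.07 mm² overlap (of its 410.75 mm²) is removed, clipping the outline — 1 connected region. The outline is a single polygon with 9 vertices. Extrusion per mm of travel: 0.6 × 0.28 / (π × 0.875²) = 0.069846. Accumulating E over each segment gives final E = 0.9723.

G0 X-1.66 Y-5.46 Z4.20
G1 X-1.48 Y-5.53 E0.0135
G1 X0.00 Y-5.72 E0.1177
G1 X1.48 Y-5.53 E0.2219
G1 X2.86 Y-4.96 E0.3262
G1 X4.05 Y-4.05 E0.4309
G1 X4.64 Y-3.28 E0.4986
G1 X3.75 Y-3.96 E0.5768
G1 X0.98 Y-5.11 E0.7863
G1 X-1.66 Y-5.46 E0.9723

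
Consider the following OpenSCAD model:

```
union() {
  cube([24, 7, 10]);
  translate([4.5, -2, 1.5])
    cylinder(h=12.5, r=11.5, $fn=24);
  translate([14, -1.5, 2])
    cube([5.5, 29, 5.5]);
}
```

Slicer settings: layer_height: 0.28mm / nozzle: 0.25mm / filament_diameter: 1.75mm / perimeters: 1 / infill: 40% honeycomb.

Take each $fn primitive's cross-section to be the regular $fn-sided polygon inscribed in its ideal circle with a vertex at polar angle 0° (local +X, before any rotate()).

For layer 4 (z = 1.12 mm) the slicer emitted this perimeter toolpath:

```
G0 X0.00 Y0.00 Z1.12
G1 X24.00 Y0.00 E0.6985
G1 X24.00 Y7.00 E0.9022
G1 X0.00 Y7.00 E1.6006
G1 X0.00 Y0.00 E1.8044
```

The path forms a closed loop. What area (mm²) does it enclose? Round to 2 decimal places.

168.00 mm²

Apply the shoelace formula to the sequence of (X, Y) vertices; enclosed area = 168.00 mm².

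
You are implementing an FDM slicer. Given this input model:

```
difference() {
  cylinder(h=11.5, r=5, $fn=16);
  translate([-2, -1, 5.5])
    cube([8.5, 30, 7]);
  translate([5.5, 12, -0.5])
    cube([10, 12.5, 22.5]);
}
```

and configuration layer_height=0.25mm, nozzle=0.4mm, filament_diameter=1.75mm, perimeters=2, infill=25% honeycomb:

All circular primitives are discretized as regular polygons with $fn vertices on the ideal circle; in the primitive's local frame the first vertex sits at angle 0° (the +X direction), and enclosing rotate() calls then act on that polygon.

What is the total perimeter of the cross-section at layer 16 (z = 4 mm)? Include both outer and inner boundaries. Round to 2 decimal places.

At z = 4 mm: the r=5 cylinder gives a regular 16-gon of circumradius 5 (constant along its height) (perimeter = 2·16·5.000·sin(180°/16) = 31.21 mm); the cube at (-2, -1) is absent (z outside [5.5, 12.5]); the 10×12.5 cube at (5.5, 12) contributes its full rectangle (perimeter 45.00 mm); After the difference (first − rest): starting from the r=5 cylinder, the 10×12.5 cube at (5.5, 12) misses the remaining region (no effect) — boundary = 31.21 mm. Overall, the cross-section is a single solid region. Total boundary length (outer) = 31.21 mm.

31.21 mm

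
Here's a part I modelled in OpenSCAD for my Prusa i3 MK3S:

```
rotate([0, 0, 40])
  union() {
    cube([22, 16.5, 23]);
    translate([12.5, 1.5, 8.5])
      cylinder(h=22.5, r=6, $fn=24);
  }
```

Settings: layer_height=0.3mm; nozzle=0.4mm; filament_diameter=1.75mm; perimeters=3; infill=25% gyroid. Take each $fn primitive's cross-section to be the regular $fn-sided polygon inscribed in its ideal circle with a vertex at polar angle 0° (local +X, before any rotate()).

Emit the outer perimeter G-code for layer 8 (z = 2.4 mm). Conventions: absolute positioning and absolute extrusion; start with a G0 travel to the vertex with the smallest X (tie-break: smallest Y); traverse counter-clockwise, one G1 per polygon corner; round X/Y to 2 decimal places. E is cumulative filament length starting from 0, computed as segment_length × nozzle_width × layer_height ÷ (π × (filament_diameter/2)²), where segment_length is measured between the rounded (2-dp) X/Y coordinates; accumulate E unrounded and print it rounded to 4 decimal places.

At z = 2.4 mm: the 22×16.5 cube contributes its full rectangle; the cylinder at (12.5, 1.5) is not intersected at this z (z outside [8.5, 31]); Taking the union: only the 22×16.5 cube is present, so the union is just that shape — 1 connected region; (rotated 40° about Z; rotation is an isometry so areas/perimeters/island counts are preserved). The outline is a single polygon with 4 vertices. Extrusion per mm of travel: 0.4 × 0.3 / (π × 0.875²) = 0.049890. Accumulating E over each segment gives final E = 3.8416.

G0 X-10.61 Y12.64 Z2.40
G1 X0.00 Y0.00 E0.8233
G1 X16.85 Y14.14 E1.9208
G1 X6.25 Y26.78 E2.7438
G1 X-10.61 Y12.64 E3.8416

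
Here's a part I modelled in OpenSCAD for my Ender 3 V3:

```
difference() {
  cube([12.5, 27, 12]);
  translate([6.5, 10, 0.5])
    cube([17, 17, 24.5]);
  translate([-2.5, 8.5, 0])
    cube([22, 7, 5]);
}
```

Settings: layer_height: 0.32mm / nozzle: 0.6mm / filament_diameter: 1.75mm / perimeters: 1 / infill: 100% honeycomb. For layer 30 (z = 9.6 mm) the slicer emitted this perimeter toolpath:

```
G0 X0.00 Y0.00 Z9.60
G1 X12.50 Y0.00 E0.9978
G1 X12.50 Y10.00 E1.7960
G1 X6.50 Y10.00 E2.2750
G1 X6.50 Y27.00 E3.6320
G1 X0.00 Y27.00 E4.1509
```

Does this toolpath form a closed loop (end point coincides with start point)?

Start point (G0): (0.00, 0.00). End point (last G1): the path does not return to the start — open.

no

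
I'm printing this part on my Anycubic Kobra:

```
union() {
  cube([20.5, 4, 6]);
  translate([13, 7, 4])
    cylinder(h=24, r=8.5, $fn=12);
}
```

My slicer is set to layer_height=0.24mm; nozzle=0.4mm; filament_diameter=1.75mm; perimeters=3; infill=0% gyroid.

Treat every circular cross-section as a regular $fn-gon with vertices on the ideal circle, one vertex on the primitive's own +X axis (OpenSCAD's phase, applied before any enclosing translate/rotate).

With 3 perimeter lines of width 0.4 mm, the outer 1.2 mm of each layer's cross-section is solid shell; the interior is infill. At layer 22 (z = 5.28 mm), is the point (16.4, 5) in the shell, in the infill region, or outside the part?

infill

At z = 5.28 mm: the cube (footprint 20.5×4) is included at this height; the cylinder at (13, 7): section is a regular 12-gon, circumradius r=8.5; Taking the union: the regions partially overlap (shared area 51.67 mm²), so overlapping operands fuse into one piece — 1 connected region. Overall, the cross-section is a single solid region. The nearest boundary edge runs (21.50, 7.00)→(20.50, 3.27); distance from the point to it = 4.41 mm. The point is inside the cross-section and 4.41 mm from the nearest boundary — more than the 1.2 mm shell width (3 × 0.4), so it's in the infill interior.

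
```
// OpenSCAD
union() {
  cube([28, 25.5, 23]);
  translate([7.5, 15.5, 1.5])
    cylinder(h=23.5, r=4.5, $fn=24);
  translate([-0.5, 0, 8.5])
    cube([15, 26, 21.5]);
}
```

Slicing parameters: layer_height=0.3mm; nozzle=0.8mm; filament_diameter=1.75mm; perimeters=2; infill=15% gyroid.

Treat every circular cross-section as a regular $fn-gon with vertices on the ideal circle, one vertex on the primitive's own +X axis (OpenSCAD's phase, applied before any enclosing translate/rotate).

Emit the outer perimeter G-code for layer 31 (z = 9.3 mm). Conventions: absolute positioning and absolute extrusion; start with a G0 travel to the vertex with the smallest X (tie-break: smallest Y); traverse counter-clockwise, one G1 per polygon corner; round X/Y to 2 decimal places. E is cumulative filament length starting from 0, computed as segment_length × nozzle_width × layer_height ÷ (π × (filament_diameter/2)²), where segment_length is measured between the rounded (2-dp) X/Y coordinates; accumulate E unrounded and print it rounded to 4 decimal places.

At z = 9.3 mm: the cube (footprint 28×25.5) is included at this height; the r=4.5 cylinder at (7.5, 15.5) contributes a regular 24-gon of circumradius 4.5; the 15×26 cube at (-0.5, 0) contributes its full rectangle; Combining (union): the regions partially overlap (shared area 432.64 mm²), so overlapping operands fuse into one piece — 1 connected region. The outline is a single polygon with 6 vertices. Extrusion per mm of travel: 0.8 × 0.3 / (π × 0.875²) = 0.099780. Accumulating E over each segment gives final E = 10.8761.

G0 X-0.50 Y0.00 Z9.30
G1 X28.00 Y0.00 E2.8437
G1 X28.00 Y25.50 E5.3881
G1 X14.50 Y25.50 E6.7352
G1 X14.50 Y26.00 E6.7851
G1 X-0.50 Y26.00 E8.2818
G1 X-0.50 Y0.00 E10.8761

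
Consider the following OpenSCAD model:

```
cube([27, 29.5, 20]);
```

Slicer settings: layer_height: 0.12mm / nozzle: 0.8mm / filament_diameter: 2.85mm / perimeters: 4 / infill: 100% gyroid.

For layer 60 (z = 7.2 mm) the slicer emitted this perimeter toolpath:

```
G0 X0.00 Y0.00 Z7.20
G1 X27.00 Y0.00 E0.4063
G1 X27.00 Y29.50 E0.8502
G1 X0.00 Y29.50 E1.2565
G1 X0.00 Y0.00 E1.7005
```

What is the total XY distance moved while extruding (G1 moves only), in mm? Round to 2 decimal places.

113.00 mm

Sum the Euclidean lengths of each G1 segment: total = 113.00 mm.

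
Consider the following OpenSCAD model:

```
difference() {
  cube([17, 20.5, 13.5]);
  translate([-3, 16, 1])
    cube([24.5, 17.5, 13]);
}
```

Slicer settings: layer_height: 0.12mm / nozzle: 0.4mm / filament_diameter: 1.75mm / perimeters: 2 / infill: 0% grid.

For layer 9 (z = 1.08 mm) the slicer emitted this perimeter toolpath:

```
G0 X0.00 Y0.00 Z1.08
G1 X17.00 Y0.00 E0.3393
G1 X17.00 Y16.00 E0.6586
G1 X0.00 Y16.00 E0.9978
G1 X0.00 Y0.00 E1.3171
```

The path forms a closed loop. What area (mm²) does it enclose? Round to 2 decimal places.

Apply the shoelace formula to the sequence of (X, Y) vertices; enclosed area = 272.00 mm².

272.00 mm²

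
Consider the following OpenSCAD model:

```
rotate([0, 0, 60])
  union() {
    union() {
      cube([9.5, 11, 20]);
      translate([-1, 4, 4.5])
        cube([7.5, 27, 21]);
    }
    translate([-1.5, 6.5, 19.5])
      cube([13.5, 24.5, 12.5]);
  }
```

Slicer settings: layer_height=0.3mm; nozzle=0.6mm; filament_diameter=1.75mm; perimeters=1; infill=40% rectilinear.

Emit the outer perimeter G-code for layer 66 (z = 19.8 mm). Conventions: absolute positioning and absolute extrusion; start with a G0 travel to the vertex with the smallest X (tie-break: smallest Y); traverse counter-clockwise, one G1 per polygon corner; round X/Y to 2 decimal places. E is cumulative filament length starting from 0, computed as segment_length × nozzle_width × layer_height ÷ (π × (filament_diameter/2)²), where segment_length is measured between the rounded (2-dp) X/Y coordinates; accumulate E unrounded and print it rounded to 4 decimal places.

G0 X-27.60 Y14.20 Z19.80
G1 X-6.38 Y1.95 E1.8336
G1 X-6.13 Y2.38 E1.8708
G1 X-3.96 Y1.13 E2.0582
G1 X-3.46 Y2.00 E2.1333
G1 X0.00 Y0.00 E2.4324
G1 X4.75 Y8.23 E3.1435
G1 X-0.88 Y11.48 E3.6300
G1 X0.37 Y13.64 E3.8168
G1 X-20.85 Y25.89 E5.6504
G1 X-27.60 Y14.20 E6.6606

At z = 19.8 mm: the cube (footprint 9.5×11) is included at this height; the 7.5×27 cube at (-1, 4) contributes its full rectangle; Combining (union): the regions partially overlap (shared area 45.50 mm²), so overlapping operands fuse into one piece — 1 connected region; the cube at (-1.5, 6.5) (footprint 13.5×24.5) is included at this height; Merging all regions: the regions partially overlap (shared area 197.25 mm²), so overlapping operands fuse into one piece — 1 connected region; (whole slice rotated 60° about Z — lengths, areas and connectivity unchanged). The outline is a single polygon with 10 vertices. Extrusion per mm of travel: 0.6 × 0.3 / (π × 0.875²) = 0.074835. Accumulating E over each segment gives final E = 6.6606.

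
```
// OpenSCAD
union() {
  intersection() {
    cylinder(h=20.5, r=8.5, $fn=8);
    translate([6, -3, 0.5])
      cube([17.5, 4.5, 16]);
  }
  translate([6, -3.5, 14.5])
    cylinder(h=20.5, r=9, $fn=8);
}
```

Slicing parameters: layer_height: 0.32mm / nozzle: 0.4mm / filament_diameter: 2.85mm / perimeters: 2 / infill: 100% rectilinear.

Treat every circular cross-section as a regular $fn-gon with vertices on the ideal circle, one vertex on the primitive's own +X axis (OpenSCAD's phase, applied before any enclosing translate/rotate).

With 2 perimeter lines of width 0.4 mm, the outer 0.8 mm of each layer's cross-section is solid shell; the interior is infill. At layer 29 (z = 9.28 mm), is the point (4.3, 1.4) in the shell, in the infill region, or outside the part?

outside

At z = 9.28 mm: the r=8.5 cylinder gives a regular 8-gon of circumradius 8.5 (constant along its height); the 17.5×4.5 cube at (6, -3) contributes its full rectangle; Keeping only the common overlap: the 17.5×4.5 cube at (6, -3) partially overlaps the r=8.5 cylinder; clipping to the common part keeps 8.92 mm² — 1 connected region; the cylinder at (6, -3.5) does not reach this height (z outside [14.5, 35]); Combining (union): only that combined region is present, so the union is just that shape — 1 connected region. Overall, the cross-section is a single solid region. The nearest boundary edge runs (6.00, -3.00)→(6.00, 1.50); distance from the point to it = 1.70 mm. The point is not inside any of the regions above, so it lies outside the cross-section (1.70 mm from the nearest boundary).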